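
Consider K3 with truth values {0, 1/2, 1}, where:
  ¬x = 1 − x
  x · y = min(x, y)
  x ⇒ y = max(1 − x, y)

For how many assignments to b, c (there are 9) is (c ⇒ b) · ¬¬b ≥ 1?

3

b = 0, c = 0 ↦ 0  <
b = 0, c = 1/2 ↦ 0  <
b = 0, c = 1 ↦ 0  <
b = 1/2, c = 0 ↦ 1/2  <
b = 1/2, c = 1/2 ↦ 1/2  <
b = 1/2, c = 1 ↦ 1/2  <
b = 1, c = 0 ↦ 1  ≥
b = 1, c = 1/2 ↦ 1  ≥
b = 1, c = 1 ↦ 1  ≥
So 3 of the 9 assignments meet the threshold.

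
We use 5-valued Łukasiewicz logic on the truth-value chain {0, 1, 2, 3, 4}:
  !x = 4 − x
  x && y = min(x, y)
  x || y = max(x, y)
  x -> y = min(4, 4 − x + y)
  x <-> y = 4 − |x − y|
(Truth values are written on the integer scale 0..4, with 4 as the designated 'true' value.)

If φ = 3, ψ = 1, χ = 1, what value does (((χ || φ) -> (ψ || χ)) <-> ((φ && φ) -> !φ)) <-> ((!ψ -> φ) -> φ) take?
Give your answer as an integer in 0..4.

χ || φ = 1 || 3 = 3
ψ || χ = 1 || 1 = 1
(χ || φ) -> (ψ || χ) = 3 -> 1 = 2
φ && φ = 3 && 3 = 3
!φ = !3 = 1
(φ && φ) -> !φ = 3 -> 1 = 2
((χ || φ) -> (ψ || χ)) <-> ((φ && φ) -> !φ) = 2 <-> 2 = 4
!ψ = !1 = 3
!ψ -> φ = 3 -> 3 = 4
(!ψ -> φ) -> φ = 4 -> 3 = 3
(((χ || φ) -> (ψ || χ)) <-> ((φ && φ) -> !φ)) <-> ((!ψ -> φ) -> φ) = 4 <-> 3 = 3

3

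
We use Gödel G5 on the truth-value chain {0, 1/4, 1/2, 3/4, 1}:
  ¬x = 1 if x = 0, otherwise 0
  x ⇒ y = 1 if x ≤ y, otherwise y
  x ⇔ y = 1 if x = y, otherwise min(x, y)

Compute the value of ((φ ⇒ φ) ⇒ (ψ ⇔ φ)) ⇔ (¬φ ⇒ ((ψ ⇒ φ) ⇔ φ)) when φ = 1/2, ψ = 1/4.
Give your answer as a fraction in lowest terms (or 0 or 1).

φ ⇒ φ = 1/2 ⇒ 1/2 = 1
ψ ⇔ φ = 1/4 ⇔ 1/2 = 1/4
(φ ⇒ φ) ⇒ (ψ ⇔ φ) = 1 ⇒ 1/4 = 1/4
¬φ = ¬1/2 = 0
ψ ⇒ φ = 1/4 ⇒ 1/2 = 1
(ψ ⇒ φ) ⇔ φ = 1 ⇔ 1/2 = 1/2
¬φ ⇒ ((ψ ⇒ φ) ⇔ φ) = 0 ⇒ 1/2 = 1
((φ ⇒ φ) ⇒ (ψ ⇔ φ)) ⇔ (¬φ ⇒ ((ψ ⇒ φ) ⇔ φ)) = 1/4 ⇔ 1 = 1/4

1/4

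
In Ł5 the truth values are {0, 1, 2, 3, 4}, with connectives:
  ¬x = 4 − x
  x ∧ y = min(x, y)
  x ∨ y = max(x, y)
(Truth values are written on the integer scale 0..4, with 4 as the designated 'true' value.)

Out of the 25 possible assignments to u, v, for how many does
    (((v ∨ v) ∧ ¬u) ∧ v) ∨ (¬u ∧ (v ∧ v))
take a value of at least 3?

4

value 4: 1 assignment (counts)
value 3: 3 assignments (counts)
value 2: 5 assignments
value 1: 7 assignments
value 0: 9 assignments
So 4 of the 25 assignments meet the threshold.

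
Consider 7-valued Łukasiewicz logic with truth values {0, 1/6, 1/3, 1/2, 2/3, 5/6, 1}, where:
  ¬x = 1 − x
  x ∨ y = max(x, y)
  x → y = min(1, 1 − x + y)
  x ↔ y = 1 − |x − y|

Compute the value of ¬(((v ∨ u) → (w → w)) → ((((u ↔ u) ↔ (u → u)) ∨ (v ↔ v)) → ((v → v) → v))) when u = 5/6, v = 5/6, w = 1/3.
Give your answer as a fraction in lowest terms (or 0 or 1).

1/6

v ∨ u = 5/6 ∨ 5/6 = 5/6
w → w = 1/3 → 1/3 = 1
(v ∨ u) → (w → w) = 5/6 → 1 = 1
u ↔ u = 5/6 ↔ 5/6 = 1
u → u = 5/6 → 5/6 = 1
(u ↔ u) ↔ (u → u) = 1 ↔ 1 = 1
v ↔ v = 5/6 ↔ 5/6 = 1
((u ↔ u) ↔ (u → u)) ∨ (v ↔ v) = 1 ∨ 1 = 1
v → v = 5/6 → 5/6 = 1
(v → v) → v = 1 → 5/6 = 5/6
(((u ↔ u) ↔ (u → u)) ∨ (v ↔ v)) → ((v → v) → v) = 1 → 5/6 = 5/6
((v ∨ u) → (w → w)) → ((((u ↔ u) ↔ (u → u)) ∨ (v ↔ v)) → ((v → v) → v)) = 1 → 5/6 = 5/6
¬(((v ∨ u) → (w → w)) → ((((u ↔ u) ↔ (u → u)) ∨ (v ↔ v)) → ((v → v) → v))) = ¬5/6 = 1/6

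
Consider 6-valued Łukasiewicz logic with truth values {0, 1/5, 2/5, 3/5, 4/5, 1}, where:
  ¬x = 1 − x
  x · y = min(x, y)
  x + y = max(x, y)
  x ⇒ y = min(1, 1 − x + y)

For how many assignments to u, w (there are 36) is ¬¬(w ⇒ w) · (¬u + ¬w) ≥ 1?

value 1: 11 assignments (counts)
value 4/5: 9 assignments
value 3/5: 7 assignments
value 2/5: 5 assignments
value 1/5: 3 assignments
value 0: 1 assignment
So 11 of the 36 assignments meet the threshold.

11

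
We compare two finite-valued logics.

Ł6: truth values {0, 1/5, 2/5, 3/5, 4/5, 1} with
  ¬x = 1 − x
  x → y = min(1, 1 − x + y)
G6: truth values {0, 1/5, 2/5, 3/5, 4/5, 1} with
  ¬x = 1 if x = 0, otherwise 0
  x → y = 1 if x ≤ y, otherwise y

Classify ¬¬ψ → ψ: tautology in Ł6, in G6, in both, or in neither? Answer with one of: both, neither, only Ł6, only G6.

only Ł6

In Ł6: every assignment gives 1 — tautology.
In G6: at ψ = 1/5 the value is 1/5 — not a tautology.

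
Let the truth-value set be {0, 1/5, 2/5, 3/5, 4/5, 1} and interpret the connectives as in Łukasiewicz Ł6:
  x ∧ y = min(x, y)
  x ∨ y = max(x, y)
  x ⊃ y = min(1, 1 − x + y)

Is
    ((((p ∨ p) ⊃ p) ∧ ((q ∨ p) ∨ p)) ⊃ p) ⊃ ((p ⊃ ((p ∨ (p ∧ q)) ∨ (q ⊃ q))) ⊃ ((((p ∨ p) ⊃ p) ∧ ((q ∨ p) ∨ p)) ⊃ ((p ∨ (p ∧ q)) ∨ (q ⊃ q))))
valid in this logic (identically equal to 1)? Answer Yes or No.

At p = 3/5, q = 3/5, for instance:
p ∨ p = 3/5 ∨ 3/5 = 3/5
(p ∨ p) ⊃ p = 3/5 ⊃ 3/5 = 1
q ∨ p = 3/5 ∨ 3/5 = 3/5
(q ∨ p) ∨ p = 3/5 ∨ 3/5 = 3/5
((p ∨ p) ⊃ p) ∧ ((q ∨ p) ∨ p) = 1 ∧ 3/5 = 3/5
(((p ∨ p) ⊃ p) ∧ ((q ∨ p) ∨ p)) ⊃ p = 3/5 ⊃ 3/5 = 1
p ∧ q = 3/5 ∧ 3/5 = 3/5
p ∨ (p ∧ q) = 3/5 ∨ 3/5 = 3/5
q ⊃ q = 3/5 ⊃ 3/5 = 1
(p ∨ (p ∧ q)) ∨ (q ⊃ q) = 3/5 ∨ 1 = 1
p ⊃ ((p ∨ (p ∧ q)) ∨ (q ⊃ q)) = 3/5 ⊃ 1 = 1
(((p ∨ p) ⊃ p) ∧ ((q ∨ p) ∨ p)) ⊃ ((p ∨ (p ∧ q)) ∨ (q ⊃ q)) = 3/5 ⊃ 1 = 1
(p ⊃ ((p ∨ (p ∧ q)) ∨ (q ⊃ q))) ⊃ ((((p ∨ p) ⊃ p) ∧ ((q ∨ p) ∨ p)) ⊃ ((p ∨ (p ∧ q)) ∨ (q ⊃ q))) = 1 ⊃ 1 = 1
((((p ∨ p) ⊃ p) ∧ ((q ∨ p) ∨ p)) ⊃ p) ⊃ ((p ⊃ ((p ∨ (p ∧ q)) ∨ (q ⊃ q))) ⊃ ((((p ∨ p) ⊃ p) ∧ ((q ∨ p) ∨ p)) ⊃ ((p ∨ (p ∧ q)) ∨ (q ⊃ q)))) = 1 ⊃ 1 = 1
and checking the remaining 35 assignments likewise gives ≥ 1 in every case.

Yes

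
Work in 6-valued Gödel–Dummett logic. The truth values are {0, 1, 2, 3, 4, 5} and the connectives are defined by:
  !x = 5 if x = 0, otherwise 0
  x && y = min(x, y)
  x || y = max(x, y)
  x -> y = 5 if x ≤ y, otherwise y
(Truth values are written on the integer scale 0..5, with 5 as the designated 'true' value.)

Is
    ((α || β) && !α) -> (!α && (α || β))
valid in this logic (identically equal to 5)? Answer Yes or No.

At α = 1, β = 5, for instance:
α || β = 1 || 5 = 5
!α = !1 = 0
(α || β) && !α = 5 && 0 = 0
!α && (α || β) = 0 && 5 = 0
((α || β) && !α) -> (!α && (α || β)) = 0 -> 0 = 5
and checking the remaining 35 assignments likewise gives ≥ 5 in every case.

Yes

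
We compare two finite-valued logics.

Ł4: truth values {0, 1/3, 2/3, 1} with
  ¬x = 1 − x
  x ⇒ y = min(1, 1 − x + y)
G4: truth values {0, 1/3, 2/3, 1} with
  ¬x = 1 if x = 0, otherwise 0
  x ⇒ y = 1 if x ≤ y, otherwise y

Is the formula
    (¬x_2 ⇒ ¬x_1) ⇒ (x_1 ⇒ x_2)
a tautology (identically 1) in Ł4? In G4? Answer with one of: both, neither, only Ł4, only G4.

In Ł4: every assignment gives 1 — tautology.
In G4: at x_1 = 2/3, x_2 = 1/3 the value is 1/3 — not a tautology.

only Ł4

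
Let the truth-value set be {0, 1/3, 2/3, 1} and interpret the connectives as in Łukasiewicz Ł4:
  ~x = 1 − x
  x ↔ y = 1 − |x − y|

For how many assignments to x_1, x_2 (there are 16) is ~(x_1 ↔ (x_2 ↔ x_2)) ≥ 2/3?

8

x_1 = 0, x_2 = 0 ↦ 1  ≥
x_1 = 0, x_2 = 1/3 ↦ 1  ≥
x_1 = 0, x_2 = 2/3 ↦ 1  ≥
x_1 = 0, x_2 = 1 ↦ 1  ≥
x_1 = 1/3, x_2 = 0 ↦ 2/3  ≥
x_1 = 1/3, x_2 = 1/3 ↦ 2/3  ≥
x_1 = 1/3, x_2 = 2/3 ↦ 2/3  ≥
x_1 = 1/3, x_2 = 1 ↦ 2/3  ≥
x_1 = 2/3, x_2 = 0 ↦ 1/3  <
x_1 = 2/3, x_2 = 1/3 ↦ 1/3  <
x_1 = 2/3, x_2 = 2/3 ↦ 1/3  <
x_1 = 2/3, x_2 = 1 ↦ 1/3  <
x_1 = 1, x_2 = 0 ↦ 0  <
x_1 = 1, x_2 = 1/3 ↦ 0  <
x_1 = 1, x_2 = 2/3 ↦ 0  <
x_1 = 1, x_2 = 1 ↦ 0  <
So 8 of the 16 assignments meet the threshold.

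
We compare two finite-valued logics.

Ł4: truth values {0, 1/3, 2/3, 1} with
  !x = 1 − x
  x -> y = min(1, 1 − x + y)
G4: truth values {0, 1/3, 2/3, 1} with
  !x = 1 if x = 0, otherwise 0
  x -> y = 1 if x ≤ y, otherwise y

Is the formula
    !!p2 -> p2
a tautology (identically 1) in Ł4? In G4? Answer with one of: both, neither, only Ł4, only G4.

only Ł4

In Ł4: every assignment gives 1 — tautology.
In G4: at p2 = 1/3 the value is 1/3 — not a tautology.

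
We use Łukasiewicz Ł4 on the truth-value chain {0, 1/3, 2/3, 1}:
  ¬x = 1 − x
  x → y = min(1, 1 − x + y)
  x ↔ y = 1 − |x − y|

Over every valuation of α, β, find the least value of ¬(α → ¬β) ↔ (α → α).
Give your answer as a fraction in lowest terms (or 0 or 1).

Take α = 0, β = 0:
¬β = ¬0 = 1
α → ¬β = 0 → 1 = 1
¬(α → ¬β) = ¬1 = 0
α → α = 0 → 0 = 1
¬(α → ¬β) ↔ (α → α) = 0 ↔ 1 = 0
No assignment yields a value below 0, so this is the minimum.

0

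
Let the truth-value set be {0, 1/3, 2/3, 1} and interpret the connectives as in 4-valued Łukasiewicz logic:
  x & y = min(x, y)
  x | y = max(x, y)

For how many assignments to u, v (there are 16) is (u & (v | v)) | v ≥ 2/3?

8

u = 0, v = 0 ↦ 0  <
u = 0, v = 1/3 ↦ 1/3  <
u = 0, v = 2/3 ↦ 2/3  ≥
u = 0, v = 1 ↦ 1  ≥
u = 1/3, v = 0 ↦ 0  <
u = 1/3, v = 1/3 ↦ 1/3  <
u = 1/3, v = 2/3 ↦ 2/3  ≥
u = 1/3, v = 1 ↦ 1  ≥
u = 2/3, v = 0 ↦ 0  <
u = 2/3, v = 1/3 ↦ 1/3  <
u = 2/3, v = 2/3 ↦ 2/3  ≥
u = 2/3, v = 1 ↦ 1  ≥
u = 1, v = 0 ↦ 0  <
u = 1, v = 1/3 ↦ 1/3  <
u = 1, v = 2/3 ↦ 2/3  ≥
u = 1, v = 1 ↦ 1  ≥
So 8 of the 16 assignments meet the threshold.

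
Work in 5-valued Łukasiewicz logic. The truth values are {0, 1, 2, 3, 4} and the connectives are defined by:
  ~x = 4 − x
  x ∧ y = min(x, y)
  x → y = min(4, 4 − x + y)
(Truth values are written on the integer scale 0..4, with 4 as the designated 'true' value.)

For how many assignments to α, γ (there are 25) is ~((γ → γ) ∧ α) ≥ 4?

value 4: 5 assignments (counts)
value 3: 5 assignments
value 2: 5 assignments
value 1: 5 assignments
value 0: 5 assignments
So 5 of the 25 assignments meet the threshold.

5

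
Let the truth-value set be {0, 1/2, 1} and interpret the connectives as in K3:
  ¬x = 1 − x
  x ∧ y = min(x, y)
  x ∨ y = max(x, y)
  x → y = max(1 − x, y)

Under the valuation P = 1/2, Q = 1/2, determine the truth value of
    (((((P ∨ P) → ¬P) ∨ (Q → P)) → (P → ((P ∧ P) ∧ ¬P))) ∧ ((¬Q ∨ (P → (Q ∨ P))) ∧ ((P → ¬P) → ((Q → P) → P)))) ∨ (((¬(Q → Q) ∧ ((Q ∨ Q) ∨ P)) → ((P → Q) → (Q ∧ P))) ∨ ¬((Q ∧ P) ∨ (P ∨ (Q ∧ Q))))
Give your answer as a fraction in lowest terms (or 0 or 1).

1/2

P ∨ P = 1/2 ∨ 1/2 = 1/2
¬P = ¬1/2 = 1/2
(P ∨ P) → ¬P = 1/2 → 1/2 = 1/2
Q → P = 1/2 → 1/2 = 1/2
((P ∨ P) → ¬P) ∨ (Q → P) = 1/2 ∨ 1/2 = 1/2
P ∧ P = 1/2 ∧ 1/2 = 1/2
¬P = ¬1/2 = 1/2
(P ∧ P) ∧ ¬P = 1/2 ∧ 1/2 = 1/2
P → ((P ∧ P) ∧ ¬P) = 1/2 → 1/2 = 1/2
(((P ∨ P) → ¬P) ∨ (Q → P)) → (P → ((P ∧ P) ∧ ¬P)) = 1/2 → 1/2 = 1/2
¬Q = ¬1/2 = 1/2
Q ∨ P = 1/2 ∨ 1/2 = 1/2
P → (Q ∨ P) = 1/2 → 1/2 = 1/2
¬Q ∨ (P → (Q ∨ P)) = 1/2 ∨ 1/2 = 1/2
¬P = ¬1/2 = 1/2
P → ¬P = 1/2 → 1/2 = 1/2
Q → P = 1/2 → 1/2 = 1/2
(Q → P) → P = 1/2 → 1/2 = 1/2
(P → ¬P) → ((Q → P) → P) = 1/2 → 1/2 = 1/2
(¬Q ∨ (P → (Q ∨ P))) ∧ ((P → ¬P) → ((Q → P) → P)) = 1/2 ∧ 1/2 = 1/2
((((P ∨ P) → ¬P) ∨ (Q → P)) → (P → ((P ∧ P) ∧ ¬P))) ∧ ((¬Q ∨ (P → (Q ∨ P))) ∧ ((P → ¬P) → ((Q → P) → P))) = 1/2 ∧ 1/2 = 1/2
Q → Q = 1/2 → 1/2 = 1/2
¬(Q → Q) = ¬1/2 = 1/2
Q ∨ Q = 1/2 ∨ 1/2 = 1/2
(Q ∨ Q) ∨ P = 1/2 ∨ 1/2 = 1/2
¬(Q → Q) ∧ ((Q ∨ Q) ∨ P) = 1/2 ∧ 1/2 = 1/2
P → Q = 1/2 → 1/2 = 1/2
Q ∧ P = 1/2 ∧ 1/2 = 1/2
(P → Q) → (Q ∧ P) = 1/2 → 1/2 = 1/2
(¬(Q → Q) ∧ ((Q ∨ Q) ∨ P)) → ((P → Q) → (Q ∧ P)) = 1/2 → 1/2 = 1/2
Q ∧ P = 1/2 ∧ 1/2 = 1/2
Q ∧ Q = 1/2 ∧ 1/2 = 1/2
P ∨ (Q ∧ Q) = 1/2 ∨ 1/2 = 1/2
(Q ∧ P) ∨ (P ∨ (Q ∧ Q)) = 1/2 ∨ 1/2 = 1/2
¬((Q ∧ P) ∨ (P ∨ (Q ∧ Q))) = ¬1/2 = 1/2
((¬(Q → Q) ∧ ((Q ∨ Q) ∨ P)) → ((P → Q) → (Q ∧ P))) ∨ ¬((Q ∧ P) ∨ (P ∨ (Q ∧ Q))) = 1/2 ∨ 1/2 = 1/2
(((((P ∨ P) → ¬P) ∨ (Q → P)) → (P → ((P ∧ P) ∧ ¬P))) ∧ ((¬Q ∨ (P → (Q ∨ P))) ∧ ((P → ¬P) → ((Q → P) → P)))) ∨ (((¬(Q → Q) ∧ ((Q ∨ Q) ∨ P)) → ((P → Q) → (Q ∧ P))) ∨ ¬((Q ∧ P) ∨ (P ∨ (Q ∧ Q)))) = 1/2 ∨ 1/2 = 1/2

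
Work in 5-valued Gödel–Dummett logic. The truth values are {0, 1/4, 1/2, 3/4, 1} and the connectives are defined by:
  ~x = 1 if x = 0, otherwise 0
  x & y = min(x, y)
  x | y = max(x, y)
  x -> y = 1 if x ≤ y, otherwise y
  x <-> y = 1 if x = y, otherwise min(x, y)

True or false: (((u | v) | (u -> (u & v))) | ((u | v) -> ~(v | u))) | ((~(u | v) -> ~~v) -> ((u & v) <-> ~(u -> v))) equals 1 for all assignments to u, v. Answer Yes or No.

No

Counterexample: take u = 1/4, v = 0.
u | v = 1/4 | 0 = 1/4
u & v = 1/4 & 0 = 0
u -> (u & v) = 1/4 -> 0 = 0
(u | v) | (u -> (u & v)) = 1/4 | 0 = 1/4
u | v = 1/4 | 0 = 1/4
v | u = 0 | 1/4 = 1/4
~(v | u) = ~1/4 = 0
(u | v) -> ~(v | u) = 1/4 -> 0 = 0
((u | v) | (u -> (u & v))) | ((u | v) -> ~(v | u)) = 1/4 | 0 = 1/4
u | v = 1/4 | 0 = 1/4
~(u | v) = ~1/4 = 0
~v = ~0 = 1
~~v = ~1 = 0
~(u | v) -> ~~v = 0 -> 0 = 1
u & v = 1/4 & 0 = 0
u -> v = 1/4 -> 0 = 0
~(u -> v) = ~0 = 1
(u & v) <-> ~(u -> v) = 0 <-> 1 = 0
(~(u | v) -> ~~v) -> ((u & v) <-> ~(u -> v)) = 1 -> 0 = 0
(((u | v) | (u -> (u & v))) | ((u | v) -> ~(v | u))) | ((~(u | v) -> ~~v) -> ((u & v) <-> ~(u -> v))) = 1/4 | 0 = 1/4
This gives 1/4 ≠ 1.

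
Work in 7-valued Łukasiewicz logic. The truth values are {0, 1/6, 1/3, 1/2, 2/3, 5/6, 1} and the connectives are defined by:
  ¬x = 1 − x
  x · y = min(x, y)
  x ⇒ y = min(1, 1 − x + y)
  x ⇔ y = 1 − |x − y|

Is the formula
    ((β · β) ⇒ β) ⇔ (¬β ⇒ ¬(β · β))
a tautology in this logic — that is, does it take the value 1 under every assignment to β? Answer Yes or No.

β = 0 ↦ 1
β = 1/6 ↦ 1
β = 1/3 ↦ 1
β = 1/2 ↦ 1
β = 2/3 ↦ 1
β = 5/6 ↦ 1
β = 1 ↦ 1
Every assignment gives a value ≥ 1.

Yes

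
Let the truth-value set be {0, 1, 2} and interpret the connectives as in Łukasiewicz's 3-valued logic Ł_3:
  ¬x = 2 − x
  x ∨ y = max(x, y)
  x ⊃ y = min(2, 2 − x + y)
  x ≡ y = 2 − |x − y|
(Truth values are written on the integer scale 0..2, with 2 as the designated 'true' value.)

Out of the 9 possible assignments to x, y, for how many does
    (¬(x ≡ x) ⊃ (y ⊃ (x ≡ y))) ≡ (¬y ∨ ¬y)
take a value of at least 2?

3

x = 0, y = 0 ↦ 2  ≥
x = 0, y = 1 ↦ 1  <
x = 0, y = 2 ↦ 0  <
x = 1, y = 0 ↦ 2  ≥
x = 1, y = 1 ↦ 1  <
x = 1, y = 2 ↦ 0  <
x = 2, y = 0 ↦ 2  ≥
x = 2, y = 1 ↦ 1  <
x = 2, y = 2 ↦ 0  <
So 3 of the 9 assignments meet the threshold.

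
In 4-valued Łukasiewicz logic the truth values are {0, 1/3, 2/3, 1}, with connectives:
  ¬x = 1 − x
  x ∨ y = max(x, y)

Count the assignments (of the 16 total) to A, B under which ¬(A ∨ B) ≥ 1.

A = 0, B = 0 ↦ 1  ≥
A = 0, B = 1/3 ↦ 2/3  <
A = 0, B = 2/3 ↦ 1/3  <
A = 0, B = 1 ↦ 0  <
A = 1/3, B = 0 ↦ 2/3  <
A = 1/3, B = 1/3 ↦ 2/3  <
A = 1/3, B = 2/3 ↦ 1/3  <
A = 1/3, B = 1 ↦ 0  <
A = 2/3, B = 0 ↦ 1/3  <
A = 2/3, B = 1/3 ↦ 1/3  <
A = 2/3, B = 2/3 ↦ 1/3  <
A = 2/3, B = 1 ↦ 0  <
A = 1, B = 0 ↦ 0  <
A = 1, B = 1/3 ↦ 0  <
A = 1, B = 2/3 ↦ 0  <
A = 1, B = 1 ↦ 0  <
So 1 of the 16 assignments meets the threshold.

1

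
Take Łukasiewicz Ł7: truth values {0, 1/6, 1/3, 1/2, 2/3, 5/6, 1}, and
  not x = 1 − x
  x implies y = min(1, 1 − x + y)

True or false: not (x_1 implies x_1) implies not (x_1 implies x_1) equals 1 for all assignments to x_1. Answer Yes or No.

x_1 = 0 ↦ 1
x_1 = 1/6 ↦ 1
x_1 = 1/3 ↦ 1
x_1 = 1/2 ↦ 1
x_1 = 2/3 ↦ 1
x_1 = 5/6 ↦ 1
x_1 = 1 ↦ 1
Every assignment gives a value ≥ 1.

Yes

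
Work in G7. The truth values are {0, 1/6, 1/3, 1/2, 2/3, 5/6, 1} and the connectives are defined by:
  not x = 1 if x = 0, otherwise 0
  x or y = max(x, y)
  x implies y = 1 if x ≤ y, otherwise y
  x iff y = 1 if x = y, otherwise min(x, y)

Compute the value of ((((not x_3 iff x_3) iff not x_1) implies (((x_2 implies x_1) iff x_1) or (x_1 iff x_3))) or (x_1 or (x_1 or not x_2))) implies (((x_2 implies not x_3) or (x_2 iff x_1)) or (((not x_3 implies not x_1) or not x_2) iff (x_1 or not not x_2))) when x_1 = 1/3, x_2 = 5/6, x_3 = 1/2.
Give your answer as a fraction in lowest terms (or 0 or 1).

not x_3 = not 1/2 = 0
not x_3 iff x_3 = 0 iff 1/2 = 0
not x_1 = not 1/3 = 0
(not x_3 iff x_3) iff not x_1 = 0 iff 0 = 1
x_2 implies x_1 = 5/6 implies 1/3 = 1/3
(x_2 implies x_1) iff x_1 = 1/3 iff 1/3 = 1
x_1 iff x_3 = 1/3 iff 1/2 = 1/3
((x_2 implies x_1) iff x_1) or (x_1 iff x_3) = 1 or 1/3 = 1
((not x_3 iff x_3) iff not x_1) implies (((x_2 implies x_1) iff x_1) or (x_1 iff x_3)) = 1 implies 1 = 1
not x_2 = not 5/6 = 0
x_1 or not x_2 = 1/3 or 0 = 1/3
x_1 or (x_1 or not x_2) = 1/3 or 1/3 = 1/3
(((not x_3 iff x_3) iff not x_1) implies (((x_2 implies x_1) iff x_1) or (x_1 iff x_3))) or (x_1 or (x_1 or not x_2)) = 1 or 1/3 = 1
not x_3 = not 1/2 = 0
x_2 implies not x_3 = 5/6 implies 0 = 0
x_2 iff x_1 = 5/6 iff 1/3 = 1/3
(x_2 implies not x_3) or (x_2 iff x_1) = 0 or 1/3 = 1/3
not x_3 = not 1/2 = 0
not x_1 = not 1/3 = 0
not x_3 implies not x_1 = 0 implies 0 = 1
not x_2 = not 5/6 = 0
(not x_3 implies not x_1) or not x_2 = 1 or 0 = 1
not x_2 = not 5/6 = 0
not not x_2 = not 0 = 1
x_1 or not not x_2 = 1/3 or 1 = 1
((not x_3 implies not x_1) or not x_2) iff (x_1 or not not x_2) = 1 iff 1 = 1
((x_2 implies not x_3) or (x_2 iff x_1)) or (((not x_3 implies not x_1) or not x_2) iff (x_1 or not not x_2)) = 1/3 or 1 = 1
((((not x_3 iff x_3) iff not x_1) implies (((x_2 implies x_1) iff x_1) or (x_1 iff x_3))) or (x_1 or (x_1 or not x_2))) implies (((x_2 implies not x_3) or (x_2 iff x_1)) or (((not x_3 implies not x_1) or not x_2) iff (x_1 or not not x_2))) = 1 implies 1 = 1

1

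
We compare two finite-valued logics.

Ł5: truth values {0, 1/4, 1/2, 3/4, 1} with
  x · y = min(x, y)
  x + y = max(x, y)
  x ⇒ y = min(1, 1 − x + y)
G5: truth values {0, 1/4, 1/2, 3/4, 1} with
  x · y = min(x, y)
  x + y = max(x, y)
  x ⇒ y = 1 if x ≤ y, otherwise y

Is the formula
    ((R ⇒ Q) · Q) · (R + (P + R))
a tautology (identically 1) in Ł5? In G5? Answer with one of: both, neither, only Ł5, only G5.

In Ł5: at P = 0, Q = 0, R = 0 the value is 0 — not a tautology.
In G5: at P = 0, Q = 0, R = 0 the value is 0 — not a tautology.

neither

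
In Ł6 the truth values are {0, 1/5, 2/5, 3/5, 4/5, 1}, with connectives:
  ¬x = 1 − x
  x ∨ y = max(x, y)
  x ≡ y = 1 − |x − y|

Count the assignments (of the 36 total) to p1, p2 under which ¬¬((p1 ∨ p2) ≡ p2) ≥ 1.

21

value 1: 21 assignments (counts)
value 4/5: 5 assignments
value 3/5: 4 assignments
value 2/5: 3 assignments
value 1/5: 2 assignments
value 0: 1 assignment
So 21 of the 36 assignments meet the threshold.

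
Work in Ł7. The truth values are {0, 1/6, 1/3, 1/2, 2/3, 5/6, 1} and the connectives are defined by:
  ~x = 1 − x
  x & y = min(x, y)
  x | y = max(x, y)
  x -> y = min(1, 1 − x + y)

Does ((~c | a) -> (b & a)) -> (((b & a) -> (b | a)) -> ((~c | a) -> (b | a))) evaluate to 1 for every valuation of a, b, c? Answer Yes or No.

At a = 0, b = 2/3, c = 5/6, for instance:
~c = ~5/6 = 1/6
~c | a = 1/6 | 0 = 1/6
b & a = 2/3 & 0 = 0
(~c | a) -> (b & a) = 1/6 -> 0 = 5/6
b | a = 2/3 | 0 = 2/3
(b & a) -> (b | a) = 0 -> 2/3 = 1
(~c | a) -> (b | a) = 1/6 -> 2/3 = 1
((b & a) -> (b | a)) -> ((~c | a) -> (b | a)) = 1 -> 1 = 1
((~c | a) -> (b & a)) -> (((b & a) -> (b | a)) -> ((~c | a) -> (b | a))) = 5/6 -> 1 = 1
and checking the remaining 342 assignments likewise gives ≥ 1 in every case.

Yes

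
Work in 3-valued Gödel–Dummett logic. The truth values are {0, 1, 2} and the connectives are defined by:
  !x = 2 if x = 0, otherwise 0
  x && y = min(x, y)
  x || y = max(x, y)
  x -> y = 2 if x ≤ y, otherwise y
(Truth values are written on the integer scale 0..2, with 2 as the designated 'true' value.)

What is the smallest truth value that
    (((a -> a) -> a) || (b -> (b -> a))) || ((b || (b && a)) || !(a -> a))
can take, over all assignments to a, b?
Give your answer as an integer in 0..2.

Take a = 0, b = 1:
a -> a = 0 -> 0 = 2
(a -> a) -> a = 2 -> 0 = 0
b -> a = 1 -> 0 = 0
b -> (b -> a) = 1 -> 0 = 0
((a -> a) -> a) || (b -> (b -> a)) = 0 || 0 = 0
b && a = 1 && 0 = 0
b || (b && a) = 1 || 0 = 1
a -> a = 0 -> 0 = 2
!(a -> a) = !2 = 0
(b || (b && a)) || !(a -> a) = 1 || 0 = 1
(((a -> a) -> a) || (b -> (b -> a))) || ((b || (b && a)) || !(a -> a)) = 0 || 1 = 1
No assignment yields a value below 1, so this is the minimum.

1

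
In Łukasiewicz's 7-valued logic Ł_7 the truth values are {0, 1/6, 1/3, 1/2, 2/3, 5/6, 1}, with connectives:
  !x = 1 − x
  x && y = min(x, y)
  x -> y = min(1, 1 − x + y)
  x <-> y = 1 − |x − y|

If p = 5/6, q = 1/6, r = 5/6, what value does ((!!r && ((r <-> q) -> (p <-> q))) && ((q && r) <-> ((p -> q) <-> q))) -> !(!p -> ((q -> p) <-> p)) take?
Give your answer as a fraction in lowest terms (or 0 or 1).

2/3

!r = !5/6 = 1/6
!!r = !1/6 = 5/6
r <-> q = 5/6 <-> 1/6 = 1/3
p <-> q = 5/6 <-> 1/6 = 1/3
(r <-> q) -> (p <-> q) = 1/3 -> 1/3 = 1
!!r && ((r <-> q) -> (p <-> q)) = 5/6 && 1 = 5/6
q && r = 1/6 && 5/6 = 1/6
p -> q = 5/6 -> 1/6 = 1/3
(p -> q) <-> q = 1/3 <-> 1/6 = 5/6
(q && r) <-> ((p -> q) <-> q) = 1/6 <-> 5/6 = 1/3
(!!r && ((r <-> q) -> (p <-> q))) && ((q && r) <-> ((p -> q) <-> q)) = 5/6 && 1/3 = 1/3
!p = !5/6 = 1/6
q -> p = 1/6 -> 5/6 = 1
(q -> p) <-> p = 1 <-> 5/6 = 5/6
!p -> ((q -> p) <-> p) = 1/6 -> 5/6 = 1
!(!p -> ((q -> p) <-> p)) = !1 = 0
((!!r && ((r <-> q) -> (p <-> q))) && ((q && r) <-> ((p -> q) <-> q))) -> !(!p -> ((q -> p) <-> p)) = 1/3 -> 0 = 2/3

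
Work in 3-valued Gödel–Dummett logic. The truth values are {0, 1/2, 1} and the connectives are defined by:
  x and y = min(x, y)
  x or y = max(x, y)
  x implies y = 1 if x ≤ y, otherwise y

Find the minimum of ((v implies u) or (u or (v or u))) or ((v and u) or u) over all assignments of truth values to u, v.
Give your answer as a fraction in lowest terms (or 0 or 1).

Take u = 0, v = 1/2:
v implies u = 1/2 implies 0 = 0
v or u = 1/2 or 0 = 1/2
u or (v or u) = 0 or 1/2 = 1/2
(v implies u) or (u or (v or u)) = 0 or 1/2 = 1/2
v and u = 1/2 and 0 = 0
(v and u) or u = 0 or 0 = 0
((v implies u) or (u or (v or u))) or ((v and u) or u) = 1/2 or 0 = 1/2
No assignment yields a value below 1/2, so this is the minimum.

1/2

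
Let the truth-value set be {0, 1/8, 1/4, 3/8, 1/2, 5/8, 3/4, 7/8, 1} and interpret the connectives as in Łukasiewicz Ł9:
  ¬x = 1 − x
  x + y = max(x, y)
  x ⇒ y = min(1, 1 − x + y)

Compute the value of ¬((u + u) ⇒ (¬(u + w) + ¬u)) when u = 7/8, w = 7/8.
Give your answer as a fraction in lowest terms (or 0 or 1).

u + u = 7/8 + 7/8 = 7/8
u + w = 7/8 + 7/8 = 7/8
¬(u + w) = ¬7/8 = 1/8
¬u = ¬7/8 = 1/8
¬(u + w) + ¬u = 1/8 + 1/8 = 1/8
(u + u) ⇒ (¬(u + w) + ¬u) = 7/8 ⇒ 1/8 = 1/4
¬((u + u) ⇒ (¬(u + w) + ¬u)) = ¬1/4 = 3/4

3/4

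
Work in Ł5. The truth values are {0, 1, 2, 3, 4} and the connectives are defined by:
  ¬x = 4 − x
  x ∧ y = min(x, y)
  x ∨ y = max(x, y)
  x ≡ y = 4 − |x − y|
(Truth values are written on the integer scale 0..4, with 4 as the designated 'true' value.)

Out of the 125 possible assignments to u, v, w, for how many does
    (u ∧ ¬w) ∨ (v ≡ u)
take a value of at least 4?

29

value 4: 29 assignments (counts)
value 3: 46 assignments
value 2: 29 assignments
value 1: 15 assignments
value 0: 6 assignments
So 29 of the 125 assignments meet the threshold.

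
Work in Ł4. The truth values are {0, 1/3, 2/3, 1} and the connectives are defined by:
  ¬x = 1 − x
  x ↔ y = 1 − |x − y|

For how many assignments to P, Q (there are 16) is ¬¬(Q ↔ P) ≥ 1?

4

P = 0, Q = 0 ↦ 1  ≥
P = 0, Q = 1/3 ↦ 2/3  <
P = 0, Q = 2/3 ↦ 1/3  <
P = 0, Q = 1 ↦ 0  <
P = 1/3, Q = 0 ↦ 2/3  <
P = 1/3, Q = 1/3 ↦ 1  ≥
P = 1/3, Q = 2/3 ↦ 2/3  <
P = 1/3, Q = 1 ↦ 1/3  <
P = 2/3, Q = 0 ↦ 1/3  <
P = 2/3, Q = 1/3 ↦ 2/3  <
P = 2/3, Q = 2/3 ↦ 1  ≥
P = 2/3, Q = 1 ↦ 2/3  <
P = 1, Q = 0 ↦ 0  <
P = 1, Q = 1/3 ↦ 1/3  <
P = 1, Q = 2/3 ↦ 2/3  <
P = 1, Q = 1 ↦ 1  ≥
So 4 of the 16 assignments meet the threshold.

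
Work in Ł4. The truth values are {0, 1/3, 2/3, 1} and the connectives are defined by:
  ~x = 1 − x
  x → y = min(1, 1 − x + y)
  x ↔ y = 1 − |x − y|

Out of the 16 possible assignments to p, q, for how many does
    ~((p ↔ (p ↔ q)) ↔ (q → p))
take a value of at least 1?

3

p = 0, q = 0 ↦ 1  ≥
p = 0, q = 1/3 ↦ 1/3  <
p = 0, q = 2/3 ↦ 1/3  <
p = 0, q = 1 ↦ 1  ≥
p = 1/3, q = 0 ↦ 1/3  <
p = 1/3, q = 1/3 ↦ 2/3  <
p = 1/3, q = 2/3 ↦ 0  <
p = 1/3, q = 1 ↦ 2/3  <
p = 2/3, q = 0 ↦ 1/3  <
p = 2/3, q = 1/3 ↦ 0  <
p = 2/3, q = 2/3 ↦ 1/3  <
p = 2/3, q = 1 ↦ 1/3  <
p = 1, q = 0 ↦ 1  ≥
p = 1, q = 1/3 ↦ 2/3  <
p = 1, q = 2/3 ↦ 1/3  <
p = 1, q = 1 ↦ 0  <
So 3 of the 16 assignments meet the threshold.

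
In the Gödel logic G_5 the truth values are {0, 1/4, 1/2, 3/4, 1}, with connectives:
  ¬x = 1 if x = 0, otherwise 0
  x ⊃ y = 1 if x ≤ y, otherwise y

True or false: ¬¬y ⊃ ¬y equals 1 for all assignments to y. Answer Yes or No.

No

Counterexample: take y = 1/4.
¬y = ¬1/4 = 0
¬¬y = ¬0 = 1
¬y = ¬1/4 = 0
¬¬y ⊃ ¬y = 1 ⊃ 0 = 0
This gives 0 ≠ 1.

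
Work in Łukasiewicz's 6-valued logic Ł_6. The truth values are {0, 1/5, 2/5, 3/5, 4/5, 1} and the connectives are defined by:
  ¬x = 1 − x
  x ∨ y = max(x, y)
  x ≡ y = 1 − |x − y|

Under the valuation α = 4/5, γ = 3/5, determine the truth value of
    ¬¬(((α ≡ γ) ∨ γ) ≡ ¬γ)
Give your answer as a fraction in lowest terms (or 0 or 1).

α ≡ γ = 4/5 ≡ 3/5 = 4/5
(α ≡ γ) ∨ γ = 4/5 ∨ 3/5 = 4/5
¬γ = ¬3/5 = 2/5
((α ≡ γ) ∨ γ) ≡ ¬γ = 4/5 ≡ 2/5 = 3/5
¬(((α ≡ γ) ∨ γ) ≡ ¬γ) = ¬3/5 = 2/5
¬¬(((α ≡ γ) ∨ γ) ≡ ¬γ) = ¬2/5 = 3/5

3/5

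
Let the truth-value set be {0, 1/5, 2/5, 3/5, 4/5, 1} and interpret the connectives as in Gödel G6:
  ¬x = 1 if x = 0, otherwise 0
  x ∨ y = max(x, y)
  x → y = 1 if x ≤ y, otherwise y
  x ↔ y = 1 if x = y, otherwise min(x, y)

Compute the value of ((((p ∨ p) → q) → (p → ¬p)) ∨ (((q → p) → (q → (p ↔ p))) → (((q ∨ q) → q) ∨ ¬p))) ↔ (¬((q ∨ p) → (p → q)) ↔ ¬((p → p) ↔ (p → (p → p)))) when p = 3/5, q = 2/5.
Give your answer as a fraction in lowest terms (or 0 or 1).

p ∨ p = 3/5 ∨ 3/5 = 3/5
(p ∨ p) → q = 3/5 → 2/5 = 2/5
¬p = ¬3/5 = 0
p → ¬p = 3/5 → 0 = 0
((p ∨ p) → q) → (p → ¬p) = 2/5 → 0 = 0
q → p = 2/5 → 3/5 = 1
p ↔ p = 3/5 ↔ 3/5 = 1
q → (p ↔ p) = 2/5 → 1 = 1
(q → p) → (q → (p ↔ p)) = 1 → 1 = 1
q ∨ q = 2/5 ∨ 2/5 = 2/5
(q ∨ q) → q = 2/5 → 2/5 = 1
¬p = ¬3/5 = 0
((q ∨ q) → q) ∨ ¬p = 1 ∨ 0 = 1
((q → p) → (q → (p ↔ p))) → (((q ∨ q) → q) ∨ ¬p) = 1 → 1 = 1
(((p ∨ p) → q) → (p → ¬p)) ∨ (((q → p) → (q → (p ↔ p))) → (((q ∨ q) → q) ∨ ¬p)) = 0 ∨ 1 = 1
q ∨ p = 2/5 ∨ 3/5 = 3/5
p → q = 3/5 → 2/5 = 2/5
(q ∨ p) → (p → q) = 3/5 → 2/5 = 2/5
¬((q ∨ p) → (p → q)) = ¬2/5 = 0
p → p = 3/5 → 3/5 = 1
p → p = 3/5 → 3/5 = 1
p → (p → p) = 3/5 → 1 = 1
(p → p) ↔ (p → (p → p)) = 1 ↔ 1 = 1
¬((p → p) ↔ (p → (p → p))) = ¬1 = 0
¬((q ∨ p) → (p → q)) ↔ ¬((p → p) ↔ (p → (p → p))) = 0 ↔ 0 = 1
((((p ∨ p) → q) → (p → ¬p)) ∨ (((q → p) → (q → (p ↔ p))) → (((q ∨ q) → q) ∨ ¬p))) ↔ (¬((q ∨ p) → (p → q)) ↔ ¬((p → p) ↔ (p → (p → p)))) = 1 ↔ 1 = 1

1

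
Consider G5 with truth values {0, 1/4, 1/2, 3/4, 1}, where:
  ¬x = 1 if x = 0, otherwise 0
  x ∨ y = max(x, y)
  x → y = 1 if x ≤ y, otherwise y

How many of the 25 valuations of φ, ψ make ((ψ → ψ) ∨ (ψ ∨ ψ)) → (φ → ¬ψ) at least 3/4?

9

value 1: 9 assignments (counts)
value 0: 16 assignments
So 9 of the 25 assignments meet the threshold.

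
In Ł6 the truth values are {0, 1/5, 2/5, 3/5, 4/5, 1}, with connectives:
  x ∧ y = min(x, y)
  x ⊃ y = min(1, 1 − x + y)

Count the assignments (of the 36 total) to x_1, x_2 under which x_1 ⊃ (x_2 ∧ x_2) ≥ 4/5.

value 1: 21 assignments (counts)
value 4/5: 5 assignments (counts)
value 3/5: 4 assignments
value 2/5: 3 assignments
value 1/5: 2 assignments
value 0: 1 assignment
So 26 of the 36 assignments meet the threshold.

26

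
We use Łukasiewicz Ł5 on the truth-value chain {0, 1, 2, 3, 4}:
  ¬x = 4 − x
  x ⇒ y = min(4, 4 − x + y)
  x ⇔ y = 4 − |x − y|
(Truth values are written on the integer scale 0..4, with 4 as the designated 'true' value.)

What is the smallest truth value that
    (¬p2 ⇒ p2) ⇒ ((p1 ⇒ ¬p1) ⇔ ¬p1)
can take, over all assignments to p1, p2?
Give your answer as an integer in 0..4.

2

Take p1 = 2, p2 = 2:
¬p2 = ¬2 = 2
¬p2 ⇒ p2 = 2 ⇒ 2 = 4
¬p1 = ¬2 = 2
p1 ⇒ ¬p1 = 2 ⇒ 2 = 4
¬p1 = ¬2 = 2
(p1 ⇒ ¬p1) ⇔ ¬p1 = 4 ⇔ 2 = 2
(¬p2 ⇒ p2) ⇒ ((p1 ⇒ ¬p1) ⇔ ¬p1) = 4 ⇒ 2 = 2
No assignment yields a value below 2, so this is the minimum.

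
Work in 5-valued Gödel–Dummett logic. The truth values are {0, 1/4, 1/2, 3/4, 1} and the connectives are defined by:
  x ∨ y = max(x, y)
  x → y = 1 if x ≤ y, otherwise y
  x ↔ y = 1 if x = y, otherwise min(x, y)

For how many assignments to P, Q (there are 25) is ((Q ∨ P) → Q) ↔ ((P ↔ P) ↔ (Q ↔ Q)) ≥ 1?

value 1: 15 assignments (counts)
value 3/4: 1 assignment
value 1/2: 2 assignments
value 1/4: 3 assignments
value 0: 4 assignments
So 15 of the 25 assignments meet the threshold.

15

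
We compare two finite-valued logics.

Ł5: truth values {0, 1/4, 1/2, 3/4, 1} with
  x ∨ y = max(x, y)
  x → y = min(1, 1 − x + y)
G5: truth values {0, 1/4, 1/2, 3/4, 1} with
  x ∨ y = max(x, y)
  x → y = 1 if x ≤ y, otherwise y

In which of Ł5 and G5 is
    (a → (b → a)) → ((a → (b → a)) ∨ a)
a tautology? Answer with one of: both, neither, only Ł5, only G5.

In Ł5: every assignment gives 1 — tautology.
In G5: every assignment gives 1 — tautology.

both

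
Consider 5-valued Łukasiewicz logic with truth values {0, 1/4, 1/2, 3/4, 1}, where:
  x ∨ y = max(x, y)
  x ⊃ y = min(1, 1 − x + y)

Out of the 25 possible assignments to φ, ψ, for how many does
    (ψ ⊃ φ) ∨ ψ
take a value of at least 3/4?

24

value 1: 19 assignments (counts)
value 3/4: 5 assignments (counts)
value 1/2: 1 assignment
So 24 of the 25 assignments meet the threshold.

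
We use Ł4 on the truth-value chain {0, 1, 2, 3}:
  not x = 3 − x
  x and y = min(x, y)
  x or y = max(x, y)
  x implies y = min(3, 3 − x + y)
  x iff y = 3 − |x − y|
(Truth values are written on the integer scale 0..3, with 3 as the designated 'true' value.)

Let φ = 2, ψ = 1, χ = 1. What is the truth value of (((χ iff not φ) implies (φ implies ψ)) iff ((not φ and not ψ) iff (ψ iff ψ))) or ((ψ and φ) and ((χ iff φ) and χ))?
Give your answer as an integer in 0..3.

2

not φ = not 2 = 1
χ iff not φ = 1 iff 1 = 3
φ implies ψ = 2 implies 1 = 2
(χ iff not φ) implies (φ implies ψ) = 3 implies 2 = 2
not φ = not 2 = 1
not ψ = not 1 = 2
not φ and not ψ = 1 and 2 = 1
ψ iff ψ = 1 iff 1 = 3
(not φ and not ψ) iff (ψ iff ψ) = 1 iff 3 = 1
((χ iff not φ) implies (φ implies ψ)) iff ((not φ and not ψ) iff (ψ iff ψ)) = 2 iff 1 = 2
ψ and φ = 1 and 2 = 1
χ iff φ = 1 iff 2 = 2
(χ iff φ) and χ = 2 and 1 = 1
(ψ and φ) and ((χ iff φ) and χ) = 1 and 1 = 1
(((χ iff not φ) implies (φ implies ψ)) iff ((not φ and not ψ) iff (ψ iff ψ))) or ((ψ and φ) and ((χ iff φ) and χ)) = 2 or 1 = 2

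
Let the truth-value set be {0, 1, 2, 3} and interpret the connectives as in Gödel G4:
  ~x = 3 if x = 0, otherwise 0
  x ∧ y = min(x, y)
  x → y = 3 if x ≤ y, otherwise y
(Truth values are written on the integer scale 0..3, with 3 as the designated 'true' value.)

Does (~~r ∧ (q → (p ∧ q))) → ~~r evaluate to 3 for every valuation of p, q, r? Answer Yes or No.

Yes

At p = 3, q = 1, r = 2, for instance:
~r = ~2 = 0
~~r = ~0 = 3
p ∧ q = 3 ∧ 1 = 1
q → (p ∧ q) = 1 → 1 = 3
~~r ∧ (q → (p ∧ q)) = 3 ∧ 3 = 3
(~~r ∧ (q → (p ∧ q))) → ~~r = 3 → 3 = 3
and checking the remaining 63 assignments likewise gives ≥ 3 in every case.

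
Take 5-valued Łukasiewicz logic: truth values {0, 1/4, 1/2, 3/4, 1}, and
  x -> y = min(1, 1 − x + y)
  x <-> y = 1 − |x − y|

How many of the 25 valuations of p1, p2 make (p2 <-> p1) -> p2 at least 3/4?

18

value 1: 13 assignments (counts)
value 3/4: 5 assignments (counts)
value 1/2: 4 assignments
value 1/4: 2 assignments
value 0: 1 assignment
So 18 of the 25 assignments meet the threshold.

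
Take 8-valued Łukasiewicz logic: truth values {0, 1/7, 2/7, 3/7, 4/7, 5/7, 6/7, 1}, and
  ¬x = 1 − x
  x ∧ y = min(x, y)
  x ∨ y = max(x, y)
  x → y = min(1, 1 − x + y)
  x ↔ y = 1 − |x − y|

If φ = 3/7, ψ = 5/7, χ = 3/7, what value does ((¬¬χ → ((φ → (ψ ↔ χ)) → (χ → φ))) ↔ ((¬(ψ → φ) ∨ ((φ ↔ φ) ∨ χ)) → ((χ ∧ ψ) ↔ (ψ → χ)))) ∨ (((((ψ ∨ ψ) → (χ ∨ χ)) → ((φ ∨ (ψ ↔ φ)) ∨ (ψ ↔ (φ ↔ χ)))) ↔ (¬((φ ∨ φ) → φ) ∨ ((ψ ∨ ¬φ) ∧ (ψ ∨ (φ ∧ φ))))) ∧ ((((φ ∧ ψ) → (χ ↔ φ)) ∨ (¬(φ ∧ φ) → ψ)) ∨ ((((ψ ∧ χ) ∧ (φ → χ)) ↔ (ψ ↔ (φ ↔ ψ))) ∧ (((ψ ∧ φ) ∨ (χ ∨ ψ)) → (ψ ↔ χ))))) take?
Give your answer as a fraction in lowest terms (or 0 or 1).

5/7

¬χ = ¬3/7 = 4/7
¬¬χ = ¬4/7 = 3/7
ψ ↔ χ = 5/7 ↔ 3/7 = 5/7
φ → (ψ ↔ χ) = 3/7 → 5/7 = 1
χ → φ = 3/7 → 3/7 = 1
(φ → (ψ ↔ χ)) → (χ → φ) = 1 → 1 = 1
¬¬χ → ((φ → (ψ ↔ χ)) → (χ → φ)) = 3/7 → 1 = 1
ψ → φ = 5/7 → 3/7 = 5/7
¬(ψ → φ) = ¬5/7 = 2/7
φ ↔ φ = 3/7 ↔ 3/7 = 1
(φ ↔ φ) ∨ χ = 1 ∨ 3/7 = 1
¬(ψ → φ) ∨ ((φ ↔ φ) ∨ χ) = 2/7 ∨ 1 = 1
χ ∧ ψ = 3/7 ∧ 5/7 = 3/7
ψ → χ = 5/7 → 3/7 = 5/7
(χ ∧ ψ) ↔ (ψ → χ) = 3/7 ↔ 5/7 = 5/7
(¬(ψ → φ) ∨ ((φ ↔ φ) ∨ χ)) → ((χ ∧ ψ) ↔ (ψ → χ)) = 1 → 5/7 = 5/7
(¬¬χ → ((φ → (ψ ↔ χ)) → (χ → φ))) ↔ ((¬(ψ → φ) ∨ ((φ ↔ φ) ∨ χ)) → ((χ ∧ ψ) ↔ (ψ → χ))) = 1 ↔ 5/7 = 5/7
ψ ∨ ψ = 5/7 ∨ 5/7 = 5/7
χ ∨ χ = 3/7 ∨ 3/7 = 3/7
(ψ ∨ ψ) → (χ ∨ χ) = 5/7 → 3/7 = 5/7
ψ ↔ φ = 5/7 ↔ 3/7 = 5/7
φ ∨ (ψ ↔ φ) = 3/7 ∨ 5/7 = 5/7
φ ↔ χ = 3/7 ↔ 3/7 = 1
ψ ↔ (φ ↔ χ) = 5/7 ↔ 1 = 5/7
(φ ∨ (ψ ↔ φ)) ∨ (ψ ↔ (φ ↔ χ)) = 5/7 ∨ 5/7 = 5/7
((ψ ∨ ψ) → (χ ∨ χ)) → ((φ ∨ (ψ ↔ φ)) ∨ (ψ ↔ (φ ↔ χ))) = 5/7 → 5/7 = 1
φ ∨ φ = 3/7 ∨ 3/7 = 3/7
(φ ∨ φ) → φ = 3/7 → 3/7 = 1
¬((φ ∨ φ) → φ) = ¬1 = 0
¬φ = ¬3/7 = 4/7
ψ ∨ ¬φ = 5/7 ∨ 4/7 = 5/7
φ ∧ φ = 3/7 ∧ 3/7 = 3/7
ψ ∨ (φ ∧ φ) = 5/7 ∨ 3/7 = 5/7
(ψ ∨ ¬φ) ∧ (ψ ∨ (φ ∧ φ)) = 5/7 ∧ 5/7 = 5/7
¬((φ ∨ φ) → φ) ∨ ((ψ ∨ ¬φ) ∧ (ψ ∨ (φ ∧ φ))) = 0 ∨ 5/7 = 5/7
(((ψ ∨ ψ) → (χ ∨ χ)) → ((φ ∨ (ψ ↔ φ)) ∨ (ψ ↔ (φ ↔ χ)))) ↔ (¬((φ ∨ φ) → φ) ∨ ((ψ ∨ ¬φ) ∧ (ψ ∨ (φ ∧ φ)))) = 1 ↔ 5/7 = 5/7
φ ∧ ψ = 3/7 ∧ 5/7 = 3/7
χ ↔ φ = 3/7 ↔ 3/7 = 1
(φ ∧ ψ) → (χ ↔ φ) = 3/7 → 1 = 1
φ ∧ φ = 3/7 ∧ 3/7 = 3/7
¬(φ ∧ φ) = ¬3/7 = 4/7
¬(φ ∧ φ) → ψ = 4/7 → 5/7 = 1
((φ ∧ ψ) → (χ ↔ φ)) ∨ (¬(φ ∧ φ) → ψ) = 1 ∨ 1 = 1
ψ ∧ χ = 5/7 ∧ 3/7 = 3/7
φ → χ = 3/7 → 3/7 = 1
(ψ ∧ χ) ∧ (φ → χ) = 3/7 ∧ 1 = 3/7
φ ↔ ψ = 3/7 ↔ 5/7 = 5/7
ψ ↔ (φ ↔ ψ) = 5/7 ↔ 5/7 = 1
((ψ ∧ χ) ∧ (φ → χ)) ↔ (ψ ↔ (φ ↔ ψ)) = 3/7 ↔ 1 = 3/7
ψ ∧ φ = 5/7 ∧ 3/7 = 3/7
χ ∨ ψ = 3/7 ∨ 5/7 = 5/7
(ψ ∧ φ) ∨ (χ ∨ ψ) = 3/7 ∨ 5/7 = 5/7
ψ ↔ χ = 5/7 ↔ 3/7 = 5/7
((ψ ∧ φ) ∨ (χ ∨ ψ)) → (ψ ↔ χ) = 5/7 → 5/7 = 1
(((ψ ∧ χ) ∧ (φ → χ)) ↔ (ψ ↔ (φ ↔ ψ))) ∧ (((ψ ∧ φ) ∨ (χ ∨ ψ)) → (ψ ↔ χ)) = 3/7 ∧ 1 = 3/7
(((φ ∧ ψ) → (χ ↔ φ)) ∨ (¬(φ ∧ φ) → ψ)) ∨ ((((ψ ∧ χ) ∧ (φ → χ)) ↔ (ψ ↔ (φ ↔ ψ))) ∧ (((ψ ∧ φ) ∨ (χ ∨ ψ)) → (ψ ↔ χ))) = 1 ∨ 3/7 = 1
((((ψ ∨ ψ) → (χ ∨ χ)) → ((φ ∨ (ψ ↔ φ)) ∨ (ψ ↔ (φ ↔ χ)))) ↔ (¬((φ ∨ φ) → φ) ∨ ((ψ ∨ ¬φ) ∧ (ψ ∨ (φ ∧ φ))))) ∧ ((((φ ∧ ψ) → (χ ↔ φ)) ∨ (¬(φ ∧ φ) → ψ)) ∨ ((((ψ ∧ χ) ∧ (φ → χ)) ↔ (ψ ↔ (φ ↔ ψ))) ∧ (((ψ ∧ φ) ∨ (χ ∨ ψ)) → (ψ ↔ χ)))) = 5/7 ∧ 1 = 5/7
((¬¬χ → ((φ → (ψ ↔ χ)) → (χ → φ))) ↔ ((¬(ψ → φ) ∨ ((φ ↔ φ) ∨ χ)) → ((χ ∧ ψ) ↔ (ψ → χ)))) ∨ (((((ψ ∨ ψ) → (χ ∨ χ)) → ((φ ∨ (ψ ↔ φ)) ∨ (ψ ↔ (φ ↔ χ)))) ↔ (¬((φ ∨ φ) → φ) ∨ ((ψ ∨ ¬φ) ∧ (ψ ∨ (φ ∧ φ))))) ∧ ((((φ ∧ ψ) → (χ ↔ φ)) ∨ (¬(φ ∧ φ) → ψ)) ∨ ((((ψ ∧ χ) ∧ (φ → χ)) ↔ (ψ ↔ (φ ↔ ψ))) ∧ (((ψ ∧ φ) ∨ (χ ∨ ψ)) → (ψ ↔ χ))))) = 5/7 ∨ 5/7 = 5/7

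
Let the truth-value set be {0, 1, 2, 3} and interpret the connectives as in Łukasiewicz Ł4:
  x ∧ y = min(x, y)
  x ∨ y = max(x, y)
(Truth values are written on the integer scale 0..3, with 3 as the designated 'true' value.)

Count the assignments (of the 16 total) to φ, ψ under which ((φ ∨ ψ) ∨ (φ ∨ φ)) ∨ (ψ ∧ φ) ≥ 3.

φ = 0, ψ = 0 ↦ 0  <
φ = 0, ψ = 1 ↦ 1  <
φ = 0, ψ = 2 ↦ 2  <
φ = 0, ψ = 3 ↦ 3  ≥
φ = 1, ψ = 0 ↦ 1  <
φ = 1, ψ = 1 ↦ 1  <
φ = 1, ψ = 2 ↦ 2  <
φ = 1, ψ = 3 ↦ 3  ≥
φ = 2, ψ = 0 ↦ 2  <
φ = 2, ψ = 1 ↦ 2  <
φ = 2, ψ = 2 ↦ 2  <
φ = 2, ψ = 3 ↦ 3  ≥
φ = 3, ψ = 0 ↦ 3  ≥
φ = 3, ψ = 1 ↦ 3  ≥
φ = 3, ψ = 2 ↦ 3  ≥
φ = 3, ψ = 3 ↦ 3  ≥
So 7 of the 16 assignments meet the threshold.

7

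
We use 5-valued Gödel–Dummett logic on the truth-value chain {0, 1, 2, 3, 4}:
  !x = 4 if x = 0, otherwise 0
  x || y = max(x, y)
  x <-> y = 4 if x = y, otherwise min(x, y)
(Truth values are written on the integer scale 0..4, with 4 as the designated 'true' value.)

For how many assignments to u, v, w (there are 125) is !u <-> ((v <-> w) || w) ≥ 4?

25

value 4: 25 assignments (counts)
value 3: 4 assignments
value 2: 4 assignments
value 1: 4 assignments
value 0: 88 assignments
So 25 of the 125 assignments meet the threshold.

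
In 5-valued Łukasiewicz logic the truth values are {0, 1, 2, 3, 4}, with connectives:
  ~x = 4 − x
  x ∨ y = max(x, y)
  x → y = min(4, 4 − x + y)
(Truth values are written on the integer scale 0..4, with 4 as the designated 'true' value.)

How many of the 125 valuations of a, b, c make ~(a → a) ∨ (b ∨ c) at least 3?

value 4: 45 assignments (counts)
value 3: 35 assignments (counts)
value 2: 25 assignments
value 1: 15 assignments
value 0: 5 assignments
So 80 of the 125 assignments meet the threshold.

80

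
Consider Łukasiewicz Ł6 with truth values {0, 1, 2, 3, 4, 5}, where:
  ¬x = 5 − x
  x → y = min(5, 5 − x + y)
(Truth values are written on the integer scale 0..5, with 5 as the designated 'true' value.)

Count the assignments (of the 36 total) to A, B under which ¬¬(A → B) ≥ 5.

value 5: 21 assignments (counts)
value 4: 5 assignments
value 3: 4 assignments
value 2: 3 assignments
value 1: 2 assignments
value 0: 1 assignment
So 21 of the 36 assignments meet the threshold.

21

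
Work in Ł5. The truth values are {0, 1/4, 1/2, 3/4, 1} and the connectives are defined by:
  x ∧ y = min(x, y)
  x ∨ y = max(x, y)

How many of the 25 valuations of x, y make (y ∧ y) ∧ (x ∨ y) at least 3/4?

10

value 1: 5 assignments (counts)
value 3/4: 5 assignments (counts)
value 1/2: 5 assignments
value 1/4: 5 assignments
value 0: 5 assignments
So 10 of the 25 assignments meet the threshold.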